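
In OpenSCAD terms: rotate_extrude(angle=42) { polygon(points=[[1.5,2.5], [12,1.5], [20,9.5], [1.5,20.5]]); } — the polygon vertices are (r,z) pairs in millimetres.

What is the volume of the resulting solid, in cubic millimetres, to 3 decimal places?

Volume = 1312.261 mm³

Profile (r,z), 4 vertices: (1.5,2.5) (12,1.5) (20,9.5) (1.5,20.5)
edge 0: (1.5,2.5)→(12,1.5)  cross = 1.5·1.5 − 12·2.5 = -27.7500; (r_i+r_j)·cross = 13.5·-27.7500 = -374.6250
edge 1: (12,1.5)→(20,9.5)  cross = 12·9.5 − 20·1.5 = 84.0000; (r_i+r_j)·cross = 32·84.0000 = 2688.0000
edge 2: (20,9.5)→(1.5,20.5)  cross = 20·20.5 − 1.5·9.5 = 395.7500; (r_i+r_j)·cross = 21.5·395.7500 = 8508.6250
edge 3: (1.5,20.5)→(1.5,2.5)  cross = 1.5·2.5 − 1.5·20.5 = -27.0000; (r_i+r_j)·cross = 3·-27.0000 = -81.0000
Σcross = 425.0000 → A = |Σcross|/2 = 212.5000 mm²
Σ(r_i+r_j)·cross = 10741.0000 → first moment M = |Σ|/6 = 1790.1667
R_c = M/A = 1790.1667/212.5000 = 8.4243 mm
θ = 42° = 0.733038 rad
V = θ·R_c·A = 0.733038·8.4243·212.5000 = 1312.261 mm³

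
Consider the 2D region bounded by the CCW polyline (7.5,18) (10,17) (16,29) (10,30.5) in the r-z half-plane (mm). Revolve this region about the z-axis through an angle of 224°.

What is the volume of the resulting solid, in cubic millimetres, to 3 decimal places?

Volume = 2504.792 mm³

Profile (r,z), 4 vertices: (7.5,18) (10,17) (16,29) (10,30.5)
edge 0: (7.5,18)→(10,17)  cross = 7.5·17 − 10·18 = -52.5000; (r_i+r_j)·cross = 17.5·-52.5000 = -918.7500
edge 1: (10,17)→(16,29)  cross = 10·29 − 16·17 = 18.0000; (r_i+r_j)·cross = 26·18.0000 = 468.0000
edge 2: (16,29)→(10,30.5)  cross = 16·30.5 − 10·29 = 198.0000; (r_i+r_j)·cross = 26·198.0000 = 5148.0000
edge 3: (10,30.5)→(7.5,18)  cross = 10·18 − 7.5·30.5 = -48.7500; (r_i+r_j)·cross = 17.5·-48.7500 = -853.1250
Σcross = 114.7500 → A = |Σcross|/2 = 57.3750 mm²
Σ(r_i+r_j)·cross = 3844.1250 → first moment M = |Σ|/6 = 640.6875
R_c = M/A = 640.6875/57.3750 = 11.1667 mm
θ = 224° = 3.909538 rad
V = θ·R_c·A = 3.909538·11.1667·57.3750 = 2504.792 mm³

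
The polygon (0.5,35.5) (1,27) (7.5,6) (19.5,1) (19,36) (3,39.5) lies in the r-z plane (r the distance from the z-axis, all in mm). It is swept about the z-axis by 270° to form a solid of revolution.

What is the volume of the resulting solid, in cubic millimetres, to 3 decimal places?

Volume = 28332.748 mm³

Profile (r,z), 6 vertices: (0.5,35.5) (1,27) (7.5,6) (19.5,1) (19,36) (3,39.5)
edge 0: (0.5,35.5)→(1,27)  cross = 0.5·27 − 1·35.5 = -22.0000; (r_i+r_j)·cross = 1.5·-22.0000 = -33.0000
edge 1: (1,27)→(7.5,6)  cross = 1·6 − 7.5·27 = -196.5000; (r_i+r_j)·cross = 8.5·-196.5000 = -1670.2500
edge 2: (7.5,6)→(19.5,1)  cross = 7.5·1 − 19.5·6 = -109.5000; (r_i+r_j)·cross = 27·-109.5000 = -2956.5000
edge 3: (19.5,1)→(19,36)  cross = 19.5·36 − 19·1 = 683.0000; (r_i+r_j)·cross = 38.5·683.0000 = 26295.5000
edge 4: (19,36)→(3,39.5)  cross = 19·39.5 − 3·36 = 642.5000; (r_i+r_j)·cross = 22·642.5000 = 14135.0000
edge 5: (3,39.5)→(0.5,35.5)  cross = 3·35.5 − 0.5·39.5 = 86.7500; (r_i+r_j)·cross = 3.5·86.7500 = 303.6250
Σcross = 1084.2500 → A = |Σcross|/2 = 542.1250 mm²
Σ(r_i+r_j)·cross = 36074.3750 → first moment M = |Σ|/6 = 6012.3958
R_c = M/A = 6012.3958/542.1250 = 11.0904 mm
θ = 270° = 4.712389 rad
V = θ·R_c·A = 4.712389·11.0904·542.1250 = 28332.748 mm³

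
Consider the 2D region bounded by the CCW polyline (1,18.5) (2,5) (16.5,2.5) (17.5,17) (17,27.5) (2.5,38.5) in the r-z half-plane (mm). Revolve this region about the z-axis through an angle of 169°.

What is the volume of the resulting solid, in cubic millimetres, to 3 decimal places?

Profile (r,z), 6 vertices: (1,18.5) (2,5) (16.5,2.5) (17.5,17) (17,27.5) (2.5,38.5)
edge 0: (1,18.5)→(2,5)  cross = 1·5 − 2·18.5 = -32.0000; (r_i+r_j)·cross = 3·-32.0000 = -96.0000
edge 1: (2,5)→(16.5,2.5)  cross = 2·2.5 − 16.5·5 = -77.5000; (r_i+r_j)·cross = 18.5·-77.5000 = -1433.7500
edge 2: (16.5,2.5)→(17.5,17)  cross = 16.5·17 − 17.5·2.5 = 236.7500; (r_i+r_j)·cross = 34·236.7500 = 8049.5000
edge 3: (17.5,17)→(17,27.5)  cross = 17.5·27.5 − 17·17 = 192.2500; (r_i+r_j)·cross = 34.5·192.2500 = 6632.6250
edge 4: (17,27.5)→(2.5,38.5)  cross = 17·38.5 − 2.5·27.5 = 585.7500; (r_i+r_j)·cross = 19.5·585.7500 = 11422.1250
edge 5: (2.5,38.5)→(1,18.5)  cross = 2.5·18.5 − 1·38.5 = 7.7500; (r_i+r_j)·cross = 3.5·7.7500 = 27.1250
Σcross = 913.0000 → A = |Σcross|/2 = 456.5000 mm²
Σ(r_i+r_j)·cross = 24601.6250 → first moment M = |Σ|/6 = 4100.2708
R_c = M/A = 4100.2708/456.5000 = 8.9820 mm
θ = 169° = 2.949606 rad
V = θ·R_c·A = 2.949606·8.9820·456.5000 = 12094.185 mm³

Volume = 12094.185 mm³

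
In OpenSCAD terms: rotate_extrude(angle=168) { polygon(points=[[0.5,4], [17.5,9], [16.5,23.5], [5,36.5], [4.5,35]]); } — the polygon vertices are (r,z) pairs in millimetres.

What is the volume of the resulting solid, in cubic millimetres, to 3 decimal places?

Volume = 8933.904 mm³

Profile (r,z), 5 vertices: (0.5,4) (17.5,9) (16.5,23.5) (5,36.5) (4.5,35)
edge 0: (0.5,4)→(17.5,9)  cross = 0.5·9 − 17.5·4 = -65.5000; (r_i+r_j)·cross = 18·-65.5000 = -1179.0000
edge 1: (17.5,9)→(16.5,23.5)  cross = 17.5·23.5 − 16.5·9 = 262.7500; (r_i+r_j)·cross = 34·262.7500 = 8933.5000
edge 2: (16.5,23.5)→(5,36.5)  cross = 16.5·36.5 − 5·23.5 = 484.7500; (r_i+r_j)·cross = 21.5·484.7500 = 10422.1250
edge 3: (5,36.5)→(4.5,35)  cross = 5·35 − 4.5·36.5 = 10.7500; (r_i+r_j)·cross = 9.5·10.7500 = 102.1250
edge 4: (4.5,35)→(0.5,4)  cross = 4.5·4 − 0.5·35 = 0.5000; (r_i+r_j)·cross = 5·0.5000 = 2.5000
Σcross = 693.2500 → A = |Σcross|/2 = 346.6250 mm²
Σ(r_i+r_j)·cross = 18281.2500 → first moment M = |Σ|/6 = 3046.8750
R_c = M/A = 3046.8750/346.6250 = 8.7901 mm
θ = 168° = 2.932153 rad
V = θ·R_c·A = 2.932153·8.7901·346.6250 = 8933.904 mm³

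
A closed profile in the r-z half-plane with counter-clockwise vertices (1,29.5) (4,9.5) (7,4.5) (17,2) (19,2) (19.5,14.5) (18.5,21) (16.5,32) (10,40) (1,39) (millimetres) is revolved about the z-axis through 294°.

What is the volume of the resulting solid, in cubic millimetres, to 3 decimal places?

Volume = 28381.257 mm³

Profile (r,z), 10 vertices: (1,29.5) (4,9.5) (7,4.5) (17,2) (19,2) (19.5,14.5) (18.5,21) (16.5,32) (10,40) (1,39)
edge 0: (1,29.5)→(4,9.5)  cross = 1·9.5 − 4·29.5 = -108.5000; (r_i+r_j)·cross = 5·-108.5000 = -542.5000
edge 1: (4,9.5)→(7,4.5)  cross = 4·4.5 − 7·9.5 = -48.5000; (r_i+r_j)·cross = 11·-48.5000 = -533.5000
edge 2: (7,4.5)→(17,2)  cross = 7·2 − 17·4.5 = -62.5000; (r_i+r_j)·cross = 24·-62.5000 = -1500.0000
edge 3: (17,2)→(19,2)  cross = 17·2 − 19·2 = -4.0000; (r_i+r_j)·cross = 36·-4.0000 = -144.0000
edge 4: (19,2)→(19.5,14.5)  cross = 19·14.5 − 19.5·2 = 236.5000; (r_i+r_j)·cross = 38.5·236.5000 = 9105.2500
edge 5: (19.5,14.5)→(18.5,21)  cross = 19.5·21 − 18.5·14.5 = 141.2500; (r_i+r_j)·cross = 38·141.2500 = 5367.5000
edge 6: (18.5,21)→(16.5,32)  cross = 18.5·32 − 16.5·21 = 245.5000; (r_i+r_j)·cross = 35·245.5000 = 8592.5000
edge 7: (16.5,32)→(10,40)  cross = 16.5·40 − 10·32 = 340.0000; (r_i+r_j)·cross = 26.5·340.0000 = 9010.0000
edge 8: (10,40)→(1,39)  cross = 10·39 − 1·40 = 350.0000; (r_i+r_j)·cross = 11·350.0000 = 3850.0000
edge 9: (1,39)→(1,29.5)  cross = 1·29.5 − 1·39 = -9.5000; (r_i+r_j)·cross = 2·-9.5000 = -19.0000
Σcross = 1080.2500 → A = |Σcross|/2 = 540.1250 mm²
Σ(r_i+r_j)·cross = 33186.2500 → first moment M = |Σ|/6 = 5531.0417
R_c = M/A = 5531.0417/540.1250 = 10.2403 mm
θ = 294° = 5.131268 rad
V = θ·R_c·A = 5.131268·10.2403·540.1250 = 28381.257 mm³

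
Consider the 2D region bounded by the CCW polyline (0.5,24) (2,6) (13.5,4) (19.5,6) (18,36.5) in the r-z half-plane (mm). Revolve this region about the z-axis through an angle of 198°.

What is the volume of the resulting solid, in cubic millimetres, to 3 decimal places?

Volume = 16789.195 mm³

Profile (r,z), 5 vertices: (0.5,24) (2,6) (13.5,4) (19.5,6) (18,36.5)
edge 0: (0.5,24)→(2,6)  cross = 0.5·6 − 2·24 = -45.0000; (r_i+r_j)·cross = 2.5·-45.0000 = -112.5000
edge 1: (2,6)→(13.5,4)  cross = 2·4 − 13.5·6 = -73.0000; (r_i+r_j)·cross = 15.5·-73.0000 = -1131.5000
edge 2: (13.5,4)→(19.5,6)  cross = 13.5·6 − 19.5·4 = 3.0000; (r_i+r_j)·cross = 33·3.0000 = 99.0000
edge 3: (19.5,6)→(18,36.5)  cross = 19.5·36.5 − 18·6 = 603.7500; (r_i+r_j)·cross = 37.5·603.7500 = 22640.6250
edge 4: (18,36.5)→(0.5,24)  cross = 18·24 − 0.5·36.5 = 413.7500; (r_i+r_j)·cross = 18.5·413.7500 = 7654.3750
Σcross = 902.5000 → A = |Σcross|/2 = 451.2500 mm²
Σ(r_i+r_j)·cross = 29150.0000 → first moment M = |Σ|/6 = 4858.3333
R_c = M/A = 4858.3333/451.2500 = 10.7664 mm
θ = 198° = 3.455752 rad
V = θ·R_c·A = 3.455752·10.7664·451.2500 = 16789.195 mm³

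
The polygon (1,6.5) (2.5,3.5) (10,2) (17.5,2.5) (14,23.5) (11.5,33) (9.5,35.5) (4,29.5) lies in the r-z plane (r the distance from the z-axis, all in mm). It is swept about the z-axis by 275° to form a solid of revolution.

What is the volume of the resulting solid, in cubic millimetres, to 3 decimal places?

Profile (r,z), 8 vertices: (1,6.5) (2.5,3.5) (10,2) (17.5,2.5) (14,23.5) (11.5,33) (9.5,35.5) (4,29.5)
edge 0: (1,6.5)→(2.5,3.5)  cross = 1·3.5 − 2.5·6.5 = -12.7500; (r_i+r_j)·cross = 3.5·-12.7500 = -44.6250
edge 1: (2.5,3.5)→(10,2)  cross = 2.5·2 − 10·3.5 = -30.0000; (r_i+r_j)·cross = 12.5·-30.0000 = -375.0000
edge 2: (10,2)→(17.5,2.5)  cross = 10·2.5 − 17.5·2 = -10.0000; (r_i+r_j)·cross = 27.5·-10.0000 = -275.0000
edge 3: (17.5,2.5)→(14,23.5)  cross = 17.5·23.5 − 14·2.5 = 376.2500; (r_i+r_j)·cross = 31.5·376.2500 = 11851.8750
edge 4: (14,23.5)→(11.5,33)  cross = 14·33 − 11.5·23.5 = 191.7500; (r_i+r_j)·cross = 25.5·191.7500 = 4889.6250
edge 5: (11.5,33)→(9.5,35.5)  cross = 11.5·35.5 − 9.5·33 = 94.7500; (r_i+r_j)·cross = 21·94.7500 = 1989.7500
edge 6: (9.5,35.5)→(4,29.5)  cross = 9.5·29.5 − 4·35.5 = 138.2500; (r_i+r_j)·cross = 13.5·138.2500 = 1866.3750
edge 7: (4,29.5)→(1,6.5)  cross = 4·6.5 − 1·29.5 = -3.5000; (r_i+r_j)·cross = 5·-3.5000 = -17.5000
Σcross = 744.7500 → A = |Σcross|/2 = 372.3750 mm²
Σ(r_i+r_j)·cross = 19885.5000 → first moment M = |Σ|/6 = 3314.2500
R_c = M/A = 3314.2500/372.3750 = 8.9003 mm
θ = 275° = 4.799655 rad
V = θ·R_c·A = 4.799655·8.9003·372.3750 = 15907.258 mm³

Volume = 15907.258 mm³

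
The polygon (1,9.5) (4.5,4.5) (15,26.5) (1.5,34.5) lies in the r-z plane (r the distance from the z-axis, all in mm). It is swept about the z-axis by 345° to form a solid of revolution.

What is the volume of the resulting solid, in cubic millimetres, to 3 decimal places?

Profile (r,z), 4 vertices: (1,9.5) (4.5,4.5) (15,26.5) (1.5,34.5)
edge 0: (1,9.5)→(4.5,4.5)  cross = 1·4.5 − 4.5·9.5 = -38.2500; (r_i+r_j)·cross = 5.5·-38.2500 = -210.3750
edge 1: (4.5,4.5)→(15,26.5)  cross = 4.5·26.5 − 15·4.5 = 51.7500; (r_i+r_j)·cross = 19.5·51.7500 = 1009.1250
edge 2: (15,26.5)→(1.5,34.5)  cross = 15·34.5 − 1.5·26.5 = 477.7500; (r_i+r_j)·cross = 16.5·477.7500 = 7882.8750
edge 3: (1.5,34.5)→(1,9.5)  cross = 1.5·9.5 − 1·34.5 = -20.2500; (r_i+r_j)·cross = 2.5·-20.2500 = -50.6250
Σcross = 471.0000 → A = |Σcross|/2 = 235.5000 mm²
Σ(r_i+r_j)·cross = 8631.0000 → first moment M = |Σ|/6 = 1438.5000
R_c = M/A = 1438.5000/235.5000 = 6.1083 mm
θ = 345° = 6.021386 rad
V = θ·R_c·A = 6.021386·6.1083·235.5000 = 8661.764 mm³

Volume = 8661.764 mm³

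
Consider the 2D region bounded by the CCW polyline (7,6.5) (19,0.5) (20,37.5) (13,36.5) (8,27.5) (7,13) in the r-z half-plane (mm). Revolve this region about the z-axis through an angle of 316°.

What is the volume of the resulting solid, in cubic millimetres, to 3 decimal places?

Profile (r,z), 6 vertices: (7,6.5) (19,0.5) (20,37.5) (13,36.5) (8,27.5) (7,13)
edge 0: (7,6.5)→(19,0.5)  cross = 7·0.5 − 19·6.5 = -120.0000; (r_i+r_j)·cross = 26·-120.0000 = -3120.0000
edge 1: (19,0.5)→(20,37.5)  cross = 19·37.5 − 20·0.5 = 702.5000; (r_i+r_j)·cross = 39·702.5000 = 27397.5000
edge 2: (20,37.5)→(13,36.5)  cross = 20·36.5 − 13·37.5 = 242.5000; (r_i+r_j)·cross = 33·242.5000 = 8002.5000
edge 3: (13,36.5)→(8,27.5)  cross = 13·27.5 − 8·36.5 = 65.5000; (r_i+r_j)·cross = 21·65.5000 = 1375.5000
edge 4: (8,27.5)→(7,13)  cross = 8·13 − 7·27.5 = -88.5000; (r_i+r_j)·cross = 15·-88.5000 = -1327.5000
edge 5: (7,13)→(7,6.5)  cross = 7·6.5 − 7·13 = -45.5000; (r_i+r_j)·cross = 14·-45.5000 = -637.0000
Σcross = 756.5000 → A = |Σcross|/2 = 378.2500 mm²
Σ(r_i+r_j)·cross = 31691.0000 → first moment M = |Σ|/6 = 5281.8333
R_c = M/A = 5281.8333/378.2500 = 13.9639 mm
θ = 316° = 5.515240 rad
V = θ·R_c·A = 5.515240·13.9639·378.2500 = 29130.581 mm³

Volume = 29130.581 mm³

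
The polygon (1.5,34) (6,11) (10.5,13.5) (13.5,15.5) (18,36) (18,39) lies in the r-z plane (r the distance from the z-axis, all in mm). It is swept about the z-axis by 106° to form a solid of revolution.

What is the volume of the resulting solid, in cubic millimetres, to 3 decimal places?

Volume = 5184.531 mm³

Profile (r,z), 6 vertices: (1.5,34) (6,11) (10.5,13.5) (13.5,15.5) (18,36) (18,39)
edge 0: (1.5,34)→(6,11)  cross = 1.5·11 − 6·34 = -187.5000; (r_i+r_j)·cross = 7.5·-187.5000 = -1406.2500
edge 1: (6,11)→(10.5,13.5)  cross = 6·13.5 − 10.5·11 = -34.5000; (r_i+r_j)·cross = 16.5·-34.5000 = -569.2500
edge 2: (10.5,13.5)→(13.5,15.5)  cross = 10.5·15.5 − 13.5·13.5 = -19.5000; (r_i+r_j)·cross = 24·-19.5000 = -468.0000
edge 3: (13.5,15.5)→(18,36)  cross = 13.5·36 − 18·15.5 = 207.0000; (r_i+r_j)·cross = 31.5·207.0000 = 6520.5000
edge 4: (18,36)→(18,39)  cross = 18·39 − 18·36 = 54.0000; (r_i+r_j)·cross = 36·54.0000 = 1944.0000
edge 5: (18,39)→(1.5,34)  cross = 18·34 − 1.5·39 = 553.5000; (r_i+r_j)·cross = 19.5·553.5000 = 10793.2500
Σcross = 573.0000 → A = |Σcross|/2 = 286.5000 mm²
Σ(r_i+r_j)·cross = 16814.2500 → first moment M = |Σ|/6 = 2802.3750
R_c = M/A = 2802.3750/286.5000 = 9.7814 mm
θ = 106° = 1.850049 rad
V = θ·R_c·A = 1.850049·9.7814·286.5000 = 5184.531 mm³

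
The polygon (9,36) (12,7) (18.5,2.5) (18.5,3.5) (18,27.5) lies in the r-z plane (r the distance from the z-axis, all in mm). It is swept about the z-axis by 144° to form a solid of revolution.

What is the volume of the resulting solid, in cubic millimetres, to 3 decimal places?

Volume = 7114.294 mm³

Profile (r,z), 5 vertices: (9,36) (12,7) (18.5,2.5) (18.5,3.5) (18,27.5)
edge 0: (9,36)→(12,7)  cross = 9·7 − 12·36 = -369.0000; (r_i+r_j)·cross = 21·-369.0000 = -7749.0000
edge 1: (12,7)→(18.5,2.5)  cross = 12·2.5 − 18.5·7 = -99.5000; (r_i+r_j)·cross = 30.5·-99.5000 = -3034.7500
edge 2: (18.5,2.5)→(18.5,3.5)  cross = 18.5·3.5 − 18.5·2.5 = 18.5000; (r_i+r_j)·cross = 37·18.5000 = 684.5000
edge 3: (18.5,3.5)→(18,27.5)  cross = 18.5·27.5 − 18·3.5 = 445.7500; (r_i+r_j)·cross = 36.5·445.7500 = 16269.8750
edge 4: (18,27.5)→(9,36)  cross = 18·36 − 9·27.5 = 400.5000; (r_i+r_j)·cross = 27·400.5000 = 10813.5000
Σcross = 396.2500 → A = |Σcross|/2 = 198.1250 mm²
Σ(r_i+r_j)·cross = 16984.1250 → first moment M = |Σ|/6 = 2830.6875
R_c = M/A = 2830.6875/198.1250 = 14.2874 mm
θ = 144° = 2.513274 rad
V = θ·R_c·A = 2.513274·14.2874·198.1250 = 7114.294 mm³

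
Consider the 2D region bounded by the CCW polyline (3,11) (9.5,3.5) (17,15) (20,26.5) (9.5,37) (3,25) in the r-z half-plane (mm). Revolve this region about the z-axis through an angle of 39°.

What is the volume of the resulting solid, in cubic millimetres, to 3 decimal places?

Profile (r,z), 6 vertices: (3,11) (9.5,3.5) (17,15) (20,26.5) (9.5,37) (3,25)
edge 0: (3,11)→(9.5,3.5)  cross = 3·3.5 − 9.5·11 = -94.0000; (r_i+r_j)·cross = 12.5·-94.0000 = -1175.0000
edge 1: (9.5,3.5)→(17,15)  cross = 9.5·15 − 17·3.5 = 83.0000; (r_i+r_j)·cross = 26.5·83.0000 = 2199.5000
edge 2: (17,15)→(20,26.5)  cross = 17·26.5 − 20·15 = 150.5000; (r_i+r_j)·cross = 37·150.5000 = 5568.5000
edge 3: (20,26.5)→(9.5,37)  cross = 20·37 − 9.5·26.5 = 488.2500; (r_i+r_j)·cross = 29.5·488.2500 = 14403.3750
edge 4: (9.5,37)→(3,25)  cross = 9.5·25 − 3·37 = 126.5000; (r_i+r_j)·cross = 12.5·126.5000 = 1581.2500
edge 5: (3,25)→(3,11)  cross = 3·11 − 3·25 = -42.0000; (r_i+r_j)·cross = 6·-42.0000 = -252.0000
Σcross = 712.2500 → A = |Σcross|/2 = 356.1250 mm²
Σ(r_i+r_j)·cross = 22325.6250 → first moment M = |Σ|/6 = 3720.9375
R_c = M/A = 3720.9375/356.1250 = 10.4484 mm
θ = 39° = 0.680678 rad
V = θ·R_c·A = 0.680678·10.4484·356.1250 = 2532.762 mm³

Volume = 2532.762 mm³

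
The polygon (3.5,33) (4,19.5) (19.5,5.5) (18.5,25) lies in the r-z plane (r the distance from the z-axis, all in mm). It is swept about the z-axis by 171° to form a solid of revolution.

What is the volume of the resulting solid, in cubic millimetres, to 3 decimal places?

Volume = 8589.180 mm³

Profile (r,z), 4 vertices: (3.5,33) (4,19.5) (19.5,5.5) (18.5,25)
edge 0: (3.5,33)→(4,19.5)  cross = 3.5·19.5 − 4·33 = -63.7500; (r_i+r_j)·cross = 7.5·-63.7500 = -478.1250
edge 1: (4,19.5)→(19.5,5.5)  cross = 4·5.5 − 19.5·19.5 = -358.2500; (r_i+r_j)·cross = 23.5·-358.2500 = -8418.8750
edge 2: (19.5,5.5)→(18.5,25)  cross = 19.5·25 − 18.5·5.5 = 385.7500; (r_i+r_j)·cross = 38·385.7500 = 14658.5000
edge 3: (18.5,25)→(3.5,33)  cross = 18.5·33 − 3.5·25 = 523.0000; (r_i+r_j)·cross = 22·523.0000 = 11506.0000
Σcross = 486.7500 → A = |Σcross|/2 = 243.3750 mm²
Σ(r_i+r_j)·cross = 17267.5000 → first moment M = |Σ|/6 = 2877.9167
R_c = M/A = 2877.9167/243.3750 = 11.8250 mm
θ = 171° = 2.984513 rad
V = θ·R_c·A = 2.984513·11.8250·243.3750 = 8589.180 mm³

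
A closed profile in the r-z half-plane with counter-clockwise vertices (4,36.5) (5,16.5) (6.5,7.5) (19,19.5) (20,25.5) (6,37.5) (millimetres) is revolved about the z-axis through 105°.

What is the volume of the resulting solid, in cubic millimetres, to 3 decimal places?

Profile (r,z), 6 vertices: (4,36.5) (5,16.5) (6.5,7.5) (19,19.5) (20,25.5) (6,37.5)
edge 0: (4,36.5)→(5,16.5)  cross = 4·16.5 − 5·36.5 = -116.5000; (r_i+r_j)·cross = 9·-116.5000 = -1048.5000
edge 1: (5,16.5)→(6.5,7.5)  cross = 5·7.5 − 6.5·16.5 = -69.7500; (r_i+r_j)·cross = 11.5·-69.7500 = -802.1250
edge 2: (6.5,7.5)→(19,19.5)  cross = 6.5·19.5 − 19·7.5 = -15.7500; (r_i+r_j)·cross = 25.5·-15.7500 = -401.6250
edge 3: (19,19.5)→(20,25.5)  cross = 19·25.5 − 20·19.5 = 94.5000; (r_i+r_j)·cross = 39·94.5000 = 3685.5000
edge 4: (20,25.5)→(6,37.5)  cross = 20·37.5 − 6·25.5 = 597.0000; (r_i+r_j)·cross = 26·597.0000 = 15522.0000
edge 5: (6,37.5)→(4,36.5)  cross = 6·36.5 − 4·37.5 = 69.0000; (r_i+r_j)·cross = 10·69.0000 = 690.0000
Σcross = 558.5000 → A = |Σcross|/2 = 279.2500 mm²
Σ(r_i+r_j)·cross = 17645.2500 → first moment M = |Σ|/6 = 2940.8750
R_c = M/A = 2940.8750/279.2500 = 10.5313 mm
θ = 105° = 1.832596 rad
V = θ·R_c·A = 1.832596·10.5313·279.2500 = 5389.435 mm³

Volume = 5389.435 mm³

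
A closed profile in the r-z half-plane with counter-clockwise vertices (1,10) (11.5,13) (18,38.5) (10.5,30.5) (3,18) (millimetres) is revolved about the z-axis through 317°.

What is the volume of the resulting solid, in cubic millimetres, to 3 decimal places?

Profile (r,z), 5 vertices: (1,10) (11.5,13) (18,38.5) (10.5,30.5) (3,18)
edge 0: (1,10)→(11.5,13)  cross = 1·13 − 11.5·10 = -102.0000; (r_i+r_j)·cross = 12.5·-102.0000 = -1275.0000
edge 1: (11.5,13)→(18,38.5)  cross = 11.5·38.5 − 18·13 = 208.7500; (r_i+r_j)·cross = 29.5·208.7500 = 6158.1250
edge 2: (18,38.5)→(10.5,30.5)  cross = 18·30.5 − 10.5·38.5 = 144.7500; (r_i+r_j)·cross = 28.5·144.7500 = 4125.3750
edge 3: (10.5,30.5)→(3,18)  cross = 10.5·18 − 3·30.5 = 97.5000; (r_i+r_j)·cross = 13.5·97.5000 = 1316.2500
edge 4: (3,18)→(1,10)  cross = 3·10 − 1·18 = 12.0000; (r_i+r_j)·cross = 4·12.0000 = 48.0000
Σcross = 361.0000 → A = |Σcross|/2 = 180.5000 mm²
Σ(r_i+r_j)·cross = 10372.7500 → first moment M = |Σ|/6 = 1728.7917
R_c = M/A = 1728.7917/180.5000 = 9.5778 mm
θ = 317° = 5.532694 rad
V = θ·R_c·A = 5.532694·9.5778·180.5000 = 9564.875 mm³

Volume = 9564.875 mm³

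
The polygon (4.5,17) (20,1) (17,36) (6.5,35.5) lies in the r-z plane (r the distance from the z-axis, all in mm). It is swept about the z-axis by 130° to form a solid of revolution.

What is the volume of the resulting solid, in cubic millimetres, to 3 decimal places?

Volume = 9806.591 mm³

Profile (r,z), 4 vertices: (4.5,17) (20,1) (17,36) (6.5,35.5)
edge 0: (4.5,17)→(20,1)  cross = 4.5·1 − 20·17 = -335.5000; (r_i+r_j)·cross = 24.5·-335.5000 = -8219.7500
edge 1: (20,1)→(17,36)  cross = 20·36 − 17·1 = 703.0000; (r_i+r_j)·cross = 37·703.0000 = 26011.0000
edge 2: (17,36)→(6.5,35.5)  cross = 17·35.5 − 6.5·36 = 369.5000; (r_i+r_j)·cross = 23.5·369.5000 = 8683.2500
edge 3: (6.5,35.5)→(4.5,17)  cross = 6.5·17 − 4.5·35.5 = -49.2500; (r_i+r_j)·cross = 11·-49.2500 = -541.7500
Σcross = 687.7500 → A = |Σcross|/2 = 343.8750 mm²
Σ(r_i+r_j)·cross = 25932.7500 → first moment M = |Σ|/6 = 4322.1250
R_c = M/A = 4322.1250/343.8750 = 12.5689 mm
θ = 130° = 2.268928 rad
V = θ·R_c·A = 2.268928·12.5689·343.8750 = 9806.591 mm³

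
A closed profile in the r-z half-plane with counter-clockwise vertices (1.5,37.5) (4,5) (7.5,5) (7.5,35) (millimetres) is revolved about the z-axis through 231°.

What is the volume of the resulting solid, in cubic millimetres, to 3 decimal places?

Volume = 2989.345 mm³

Profile (r,z), 4 vertices: (1.5,37.5) (4,5) (7.5,5) (7.5,35)
edge 0: (1.5,37.5)→(4,5)  cross = 1.5·5 − 4·37.5 = -142.5000; (r_i+r_j)·cross = 5.5·-142.5000 = -783.7500
edge 1: (4,5)→(7.5,5)  cross = 4·5 − 7.5·5 = -17.5000; (r_i+r_j)·cross = 11.5·-17.5000 = -201.2500
edge 2: (7.5,5)→(7.5,35)  cross = 7.5·35 − 7.5·5 = 225.0000; (r_i+r_j)·cross = 15·225.0000 = 3375.0000
edge 3: (7.5,35)→(1.5,37.5)  cross = 7.5·37.5 − 1.5·35 = 228.7500; (r_i+r_j)·cross = 9·228.7500 = 2058.7500
Σcross = 293.7500 → A = |Σcross|/2 = 146.8750 mm²
Σ(r_i+r_j)·cross = 4448.7500 → first moment M = |Σ|/6 = 741.4583
R_c = M/A = 741.4583/146.8750 = 5.0482 mm
θ = 231° = 4.031711 rad
V = θ·R_c·A = 4.031711·5.0482·146.8750 = 2989.345 mm³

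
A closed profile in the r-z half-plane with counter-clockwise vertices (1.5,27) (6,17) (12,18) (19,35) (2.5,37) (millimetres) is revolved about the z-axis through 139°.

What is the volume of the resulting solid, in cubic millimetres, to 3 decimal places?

Volume = 5235.122 mm³

Profile (r,z), 5 vertices: (1.5,27) (6,17) (12,18) (19,35) (2.5,37)
edge 0: (1.5,27)→(6,17)  cross = 1.5·17 − 6·27 = -136.5000; (r_i+r_j)·cross = 7.5·-136.5000 = -1023.7500
edge 1: (6,17)→(12,18)  cross = 6·18 − 12·17 = -96.0000; (r_i+r_j)·cross = 18·-96.0000 = -1728.0000
edge 2: (12,18)→(19,35)  cross = 12·35 − 19·18 = 78.0000; (r_i+r_j)·cross = 31·78.0000 = 2418.0000
edge 3: (19,35)→(2.5,37)  cross = 19·37 − 2.5·35 = 615.5000; (r_i+r_j)·cross = 21.5·615.5000 = 13233.2500
edge 4: (2.5,37)→(1.5,27)  cross = 2.5·27 − 1.5·37 = 12.0000; (r_i+r_j)·cross = 4·12.0000 = 48.0000
Σcross = 473.0000 → A = |Σcross|/2 = 236.5000 mm²
Σ(r_i+r_j)·cross = 12947.5000 → first moment M = |Σ|/6 = 2157.9167
R_c = M/A = 2157.9167/236.5000 = 9.1244 mm
θ = 139° = 2.426008 rad
V = θ·R_c·A = 2.426008·9.1244·236.5000 = 5235.122 mm³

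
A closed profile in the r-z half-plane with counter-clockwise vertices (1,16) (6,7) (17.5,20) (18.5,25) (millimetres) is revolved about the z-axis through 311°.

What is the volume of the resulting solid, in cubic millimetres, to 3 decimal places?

Profile (r,z), 4 vertices: (1,16) (6,7) (17.5,20) (18.5,25)
edge 0: (1,16)→(6,7)  cross = 1·7 − 6·16 = -89.0000; (r_i+r_j)·cross = 7·-89.0000 = -623.0000
edge 1: (6,7)→(17.5,20)  cross = 6·20 − 17.5·7 = -2.5000; (r_i+r_j)·cross = 23.5·-2.5000 = -58.7500
edge 2: (17.5,20)→(18.5,25)  cross = 17.5·25 − 18.5·20 = 67.5000; (r_i+r_j)·cross = 36·67.5000 = 2430.0000
edge 3: (18.5,25)→(1,16)  cross = 18.5·16 − 1·25 = 271.0000; (r_i+r_j)·cross = 19.5·271.0000 = 5284.5000
Σcross = 247.0000 → A = |Σcross|/2 = 123.5000 mm²
Σ(r_i+r_j)·cross = 7032.7500 → first moment M = |Σ|/6 = 1172.1250
R_c = M/A = 1172.1250/123.5000 = 9.4909 mm
θ = 311° = 5.427974 rad
V = θ·R_c·A = 5.427974·9.4909·123.5000 = 6362.264 mm³

Volume = 6362.264 mm³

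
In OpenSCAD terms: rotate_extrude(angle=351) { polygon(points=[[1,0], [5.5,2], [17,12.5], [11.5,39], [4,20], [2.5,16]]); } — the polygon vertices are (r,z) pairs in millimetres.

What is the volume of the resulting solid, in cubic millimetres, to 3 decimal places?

Volume = 17128.081 mm³

Profile (r,z), 6 vertices: (1,0) (5.5,2) (17,12.5) (11.5,39) (4,20) (2.5,16)
edge 0: (1,0)→(5.5,2)  cross = 1·2 − 5.5·0 = 2.0000; (r_i+r_j)·cross = 6.5·2.0000 = 13.0000
edge 1: (5.5,2)→(17,12.5)  cross = 5.5·12.5 − 17·2 = 34.7500; (r_i+r_j)·cross = 22.5·34.7500 = 781.8750
edge 2: (17,12.5)→(11.5,39)  cross = 17·39 − 11.5·12.5 = 519.2500; (r_i+r_j)·cross = 28.5·519.2500 = 14798.6250
edge 3: (11.5,39)→(4,20)  cross = 11.5·20 − 4·39 = 74.0000; (r_i+r_j)·cross = 15.5·74.0000 = 1147.0000
edge 4: (4,20)→(2.5,16)  cross = 4·16 − 2.5·20 = 14.0000; (r_i+r_j)·cross = 6.5·14.0000 = 91.0000
edge 5: (2.5,16)→(1,0)  cross = 2.5·0 − 1·16 = -16.0000; (r_i+r_j)·cross = 3.5·-16.0000 = -56.0000
Σcross = 628.0000 → A = |Σcross|/2 = 314.0000 mm²
Σ(r_i+r_j)·cross = 16775.5000 → first moment M = |Σ|/6 = 2795.9167
R_c = M/A = 2795.9167/314.0000 = 8.9042 mm
θ = 351° = 6.126106 rad
V = θ·R_c·A = 6.126106·8.9042·314.0000 = 17128.081 mm³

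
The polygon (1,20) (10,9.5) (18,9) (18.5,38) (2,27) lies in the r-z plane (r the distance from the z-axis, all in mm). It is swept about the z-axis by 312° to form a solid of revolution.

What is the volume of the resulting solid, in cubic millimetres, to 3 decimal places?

Volume = 21097.400 mm³

Profile (r,z), 5 vertices: (1,20) (10,9.5) (18,9) (18.5,38) (2,27)
edge 0: (1,20)→(10,9.5)  cross = 1·9.5 − 10·20 = -190.5000; (r_i+r_j)·cross = 11·-190.5000 = -2095.5000
edge 1: (10,9.5)→(18,9)  cross = 10·9 − 18·9.5 = -81.0000; (r_i+r_j)·cross = 28·-81.0000 = -2268.0000
edge 2: (18,9)→(18.5,38)  cross = 18·38 − 18.5·9 = 517.5000; (r_i+r_j)·cross = 36.5·517.5000 = 18888.7500
edge 3: (18.5,38)→(2,27)  cross = 18.5·27 − 2·38 = 423.5000; (r_i+r_j)·cross = 20.5·423.5000 = 8681.7500
edge 4: (2,27)→(1,20)  cross = 2·20 − 1·27 = 13.0000; (r_i+r_j)·cross = 3·13.0000 = 39.0000
Σcross = 682.5000 → A = |Σcross|/2 = 341.2500 mm²
Σ(r_i+r_j)·cross = 23246.0000 → first moment M = |Σ|/6 = 3874.3333
R_c = M/A = 3874.3333/341.2500 = 11.3534 mm
θ = 312° = 5.445427 rad
V = θ·R_c·A = 5.445427·11.3534·341.2500 = 21097.400 mm³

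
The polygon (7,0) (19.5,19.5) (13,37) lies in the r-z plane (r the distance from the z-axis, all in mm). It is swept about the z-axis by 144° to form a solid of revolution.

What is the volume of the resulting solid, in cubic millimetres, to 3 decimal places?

Volume = 5716.547 mm³

Profile (r,z), 3 vertices: (7,0) (19.5,19.5) (13,37)
edge 0: (7,0)→(19.5,19.5)  cross = 7·19.5 − 19.5·0 = 136.5000; (r_i+r_j)·cross = 26.5·136.5000 = 3617.2500
edge 1: (19.5,19.5)→(13,37)  cross = 19.5·37 − 13·19.5 = 468.0000; (r_i+r_j)·cross = 32.5·468.0000 = 15210.0000
edge 2: (13,37)→(7,0)  cross = 13·0 − 7·37 = -259.0000; (r_i+r_j)·cross = 20·-259.0000 = -5180.0000
Σcross = 345.5000 → A = |Σcross|/2 = 172.7500 mm²
Σ(r_i+r_j)·cross = 13647.2500 → first moment M = |Σ|/6 = 2274.5417
R_c = M/A = 2274.5417/172.7500 = 13.1667 mm
θ = 144° = 2.513274 rad
V = θ·R_c·A = 2.513274·13.1667·172.7500 = 5716.547 mm³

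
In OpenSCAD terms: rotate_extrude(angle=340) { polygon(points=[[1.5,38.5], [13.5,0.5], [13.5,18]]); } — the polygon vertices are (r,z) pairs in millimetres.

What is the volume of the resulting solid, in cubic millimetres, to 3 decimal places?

Volume = 5919.284 mm³

Profile (r,z), 3 vertices: (1.5,38.5) (13.5,0.5) (13.5,18)
edge 0: (1.5,38.5)→(13.5,0.5)  cross = 1.5·0.5 − 13.5·38.5 = -519.0000; (r_i+r_j)·cross = 15·-519.0000 = -7785.0000
edge 1: (13.5,0.5)→(13.5,18)  cross = 13.5·18 − 13.5·0.5 = 236.2500; (r_i+r_j)·cross = 27·236.2500 = 6378.7500
edge 2: (13.5,18)→(1.5,38.5)  cross = 13.5·38.5 − 1.5·18 = 492.7500; (r_i+r_j)·cross = 15·492.7500 = 7391.2500
Σcross = 210.0000 → A = |Σcross|/2 = 105.0000 mm²
Σ(r_i+r_j)·cross = 5985.0000 → first moment M = |Σ|/6 = 997.5000
R_c = M/A = 997.5000/105.0000 = 9.5000 mm
θ = 340° = 5.934119 rad
V = θ·R_c·A = 5.934119·9.5000·105.0000 = 5919.284 mm³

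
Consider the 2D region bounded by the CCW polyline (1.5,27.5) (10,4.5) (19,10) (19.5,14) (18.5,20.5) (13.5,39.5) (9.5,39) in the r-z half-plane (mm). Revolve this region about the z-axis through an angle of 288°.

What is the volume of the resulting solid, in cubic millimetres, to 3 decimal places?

Profile (r,z), 7 vertices: (1.5,27.5) (10,4.5) (19,10) (19.5,14) (18.5,20.5) (13.5,39.5) (9.5,39)
edge 0: (1.5,27.5)→(10,4.5)  cross = 1.5·4.5 − 10·27.5 = -268.2500; (r_i+r_j)·cross = 11.5·-268.2500 = -3084.8750
edge 1: (10,4.5)→(19,10)  cross = 10·10 − 19·4.5 = 14.5000; (r_i+r_j)·cross = 29·14.5000 = 420.5000
edge 2: (19,10)→(19.5,14)  cross = 19·14 − 19.5·10 = 71.0000; (r_i+r_j)·cross = 38.5·71.0000 = 2733.5000
edge 3: (19.5,14)→(18.5,20.5)  cross = 19.5·20.5 − 18.5·14 = 140.7500; (r_i+r_j)·cross = 38·140.7500 = 5348.5000
edge 4: (18.5,20.5)→(13.5,39.5)  cross = 18.5·39.5 − 13.5·20.5 = 454.0000; (r_i+r_j)·cross = 32·454.0000 = 14528.0000
edge 5: (13.5,39.5)→(9.5,39)  cross = 13.5·39 − 9.5·39.5 = 151.2500; (r_i+r_j)·cross = 23·151.2500 = 3478.7500
edge 6: (9.5,39)→(1.5,27.5)  cross = 9.5·27.5 − 1.5·39 = 202.7500; (r_i+r_j)·cross = 11·202.7500 = 2230.2500
Σcross = 766.0000 → A = |Σcross|/2 = 383.0000 mm²
Σ(r_i+r_j)·cross = 25654.6250 → first moment M = |Σ|/6 = 4275.7708
R_c = M/A = 4275.7708/383.0000 = 11.1639 mm
θ = 288° = 5.026548 rad
V = θ·R_c·A = 5.026548·11.1639·383.0000 = 21492.368 mm³

Volume = 21492.368 mm³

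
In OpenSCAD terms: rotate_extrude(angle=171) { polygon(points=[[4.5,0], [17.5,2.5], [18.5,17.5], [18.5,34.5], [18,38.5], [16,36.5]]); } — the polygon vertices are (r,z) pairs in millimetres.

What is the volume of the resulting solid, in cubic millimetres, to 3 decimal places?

Volume = 11242.412 mm³

Profile (r,z), 6 vertices: (4.5,0) (17.5,2.5) (18.5,17.5) (18.5,34.5) (18,38.5) (16,36.5)
edge 0: (4.5,0)→(17.5,2.5)  cross = 4.5·2.5 − 17.5·0 = 11.2500; (r_i+r_j)·cross = 22·11.2500 = 247.5000
edge 1: (17.5,2.5)→(18.5,17.5)  cross = 17.5·17.5 − 18.5·2.5 = 260.0000; (r_i+r_j)·cross = 36·260.0000 = 9360.0000
edge 2: (18.5,17.5)→(18.5,34.5)  cross = 18.5·34.5 − 18.5·17.5 = 314.5000; (r_i+r_j)·cross = 37·314.5000 = 11636.5000
edge 3: (18.5,34.5)→(18,38.5)  cross = 18.5·38.5 − 18·34.5 = 91.2500; (r_i+r_j)·cross = 36.5·91.2500 = 3330.6250
edge 4: (18,38.5)→(16,36.5)  cross = 18·36.5 − 16·38.5 = 41.0000; (r_i+r_j)·cross = 34·41.0000 = 1394.0000
edge 5: (16,36.5)→(4.5,0)  cross = 16·0 − 4.5·36.5 = -164.2500; (r_i+r_j)·cross = 20.5·-164.2500 = -3367.1250
Σcross = 553.7500 → A = |Σcross|/2 = 276.8750 mm²
Σ(r_i+r_j)·cross = 22601.5000 → first moment M = |Σ|/6 = 3766.9167
R_c = M/A = 3766.9167/276.8750 = 13.6051 mm
θ = 171° = 2.984513 rad
V = θ·R_c·A = 2.984513·13.6051·276.8750 = 11242.412 mm³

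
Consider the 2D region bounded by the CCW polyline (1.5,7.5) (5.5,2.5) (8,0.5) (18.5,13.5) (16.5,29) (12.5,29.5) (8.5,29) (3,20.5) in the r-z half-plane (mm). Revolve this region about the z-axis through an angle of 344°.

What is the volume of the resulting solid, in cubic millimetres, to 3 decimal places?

Volume = 20032.121 mm³

Profile (r,z), 8 vertices: (1.5,7.5) (5.5,2.5) (8,0.5) (18.5,13.5) (16.5,29) (12.5,29.5) (8.5,29) (3,20.5)
edge 0: (1.5,7.5)→(5.5,2.5)  cross = 1.5·2.5 − 5.5·7.5 = -37.5000; (r_i+r_j)·cross = 7·-37.5000 = -262.5000
edge 1: (5.5,2.5)→(8,0.5)  cross = 5.5·0.5 − 8·2.5 = -17.2500; (r_i+r_j)·cross = 13.5·-17.2500 = -232.8750
edge 2: (8,0.5)→(18.5,13.5)  cross = 8·13.5 − 18.5·0.5 = 98.7500; (r_i+r_j)·cross = 26.5·98.7500 = 2616.8750
edge 3: (18.5,13.5)→(16.5,29)  cross = 18.5·29 − 16.5·13.5 = 313.7500; (r_i+r_j)·cross = 35·313.7500 = 10981.2500
edge 4: (16.5,29)→(12.5,29.5)  cross = 16.5·29.5 − 12.5·29 = 124.2500; (r_i+r_j)·cross = 29·124.2500 = 3603.2500
edge 5: (12.5,29.5)→(8.5,29)  cross = 12.5·29 − 8.5·29.5 = 111.7500; (r_i+r_j)·cross = 21·111.7500 = 2346.7500
edge 6: (8.5,29)→(3,20.5)  cross = 8.5·20.5 − 3·29 = 87.2500; (r_i+r_j)·cross = 11.5·87.2500 = 1003.3750
edge 7: (3,20.5)→(1.5,7.5)  cross = 3·7.5 − 1.5·20.5 = -8.2500; (r_i+r_j)·cross = 4.5·-8.2500 = -37.1250
Σcross = 672.7500 → A = |Σcross|/2 = 336.3750 mm²
Σ(r_i+r_j)·cross = 20019.0000 → first moment M = |Σ|/6 = 3336.5000
R_c = M/A = 3336.5000/336.3750 = 9.9190 mm
θ = 344° = 6.003933 rad
V = θ·R_c·A = 6.003933·9.9190·336.3750 = 20032.121 mm³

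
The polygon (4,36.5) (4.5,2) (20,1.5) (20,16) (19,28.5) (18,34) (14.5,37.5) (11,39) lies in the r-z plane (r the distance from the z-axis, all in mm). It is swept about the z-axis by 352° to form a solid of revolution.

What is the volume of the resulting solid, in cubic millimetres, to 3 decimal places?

Volume = 39166.468 mm³

Profile (r,z), 8 vertices: (4,36.5) (4.5,2) (20,1.5) (20,16) (19,28.5) (18,34) (14.5,37.5) (11,39)
edge 0: (4,36.5)→(4.5,2)  cross = 4·2 − 4.5·36.5 = -156.2500; (r_i+r_j)·cross = 8.5·-156.2500 = -1328.1250
edge 1: (4.5,2)→(20,1.5)  cross = 4.5·1.5 − 20·2 = -33.2500; (r_i+r_j)·cross = 24.5·-33.2500 = -814.6250
edge 2: (20,1.5)→(20,16)  cross = 20·16 − 20·1.5 = 290.0000; (r_i+r_j)·cross = 40·290.0000 = 11600.0000
edge 3: (20,16)→(19,28.5)  cross = 20·28.5 − 19·16 = 266.0000; (r_i+r_j)·cross = 39·266.0000 = 10374.0000
edge 4: (19,28.5)→(18,34)  cross = 19·34 − 18·28.5 = 133.0000; (r_i+r_j)·cross = 37·133.0000 = 4921.0000
edge 5: (18,34)→(14.5,37.5)  cross = 18·37.5 − 14.5·34 = 182.0000; (r_i+r_j)·cross = 32.5·182.0000 = 5915.0000
edge 6: (14.5,37.5)→(11,39)  cross = 14.5·39 − 11·37.5 = 153.0000; (r_i+r_j)·cross = 25.5·153.0000 = 3901.5000
edge 7: (11,39)→(4,36.5)  cross = 11·36.5 − 4·39 = 245.5000; (r_i+r_j)·cross = 15·245.5000 = 3682.5000
Σcross = 1080.0000 → A = |Σcross|/2 = 540.0000 mm²
Σ(r_i+r_j)·cross = 38251.2500 → first moment M = |Σ|/6 = 6375.2083
R_c = M/A = 6375.2083/540.0000 = 11.8059 mm
θ = 352° = 6.143559 rad
V = θ·R_c·A = 6.143559·11.8059·540.0000 = 39166.468 mm³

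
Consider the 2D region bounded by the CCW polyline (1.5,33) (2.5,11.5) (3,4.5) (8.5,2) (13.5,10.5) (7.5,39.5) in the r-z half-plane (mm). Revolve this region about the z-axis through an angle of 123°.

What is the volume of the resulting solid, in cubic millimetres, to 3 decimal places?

Volume = 4239.304 mm³

Profile (r,z), 6 vertices: (1.5,33) (2.5,11.5) (3,4.5) (8.5,2) (13.5,10.5) (7.5,39.5)
edge 0: (1.5,33)→(2.5,11.5)  cross = 1.5·11.5 − 2.5·33 = -65.2500; (r_i+r_j)·cross = 4·-65.2500 = -261.0000
edge 1: (2.5,11.5)→(3,4.5)  cross = 2.5·4.5 − 3·11.5 = -23.2500; (r_i+r_j)·cross = 5.5·-23.2500 = -127.8750
edge 2: (3,4.5)→(8.5,2)  cross = 3·2 − 8.5·4.5 = -32.2500; (r_i+r_j)·cross = 11.5·-32.2500 = -370.8750
edge 3: (8.5,2)→(13.5,10.5)  cross = 8.5·10.5 − 13.5·2 = 62.2500; (r_i+r_j)·cross = 22·62.2500 = 1369.5000
edge 4: (13.5,10.5)→(7.5,39.5)  cross = 13.5·39.5 − 7.5·10.5 = 454.5000; (r_i+r_j)·cross = 21·454.5000 = 9544.5000
edge 5: (7.5,39.5)→(1.5,33)  cross = 7.5·33 − 1.5·39.5 = 188.2500; (r_i+r_j)·cross = 9·188.2500 = 1694.2500
Σcross = 584.2500 → A = |Σcross|/2 = 292.1250 mm²
Σ(r_i+r_j)·cross = 11848.5000 → first moment M = |Σ|/6 = 1974.7500
R_c = M/A = 1974.7500/292.1250 = 6.7599 mm
θ = 123° = 2.146755 rad
V = θ·R_c·A = 2.146755·6.7599·292.1250 = 4239.304 mm³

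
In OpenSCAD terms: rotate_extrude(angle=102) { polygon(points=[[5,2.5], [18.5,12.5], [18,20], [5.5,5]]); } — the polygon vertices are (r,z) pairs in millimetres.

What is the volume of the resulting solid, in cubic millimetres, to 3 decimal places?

Volume = 1509.121 mm³

Profile (r,z), 4 vertices: (5,2.5) (18.5,12.5) (18,20) (5.5,5)
edge 0: (5,2.5)→(18.5,12.5)  cross = 5·12.5 − 18.5·2.5 = 16.2500; (r_i+r_j)·cross = 23.5·16.2500 = 381.8750
edge 1: (18.5,12.5)→(18,20)  cross = 18.5·20 − 18·12.5 = 145.0000; (r_i+r_j)·cross = 36.5·145.0000 = 5292.5000
edge 2: (18,20)→(5.5,5)  cross = 18·5 − 5.5·20 = -20.0000; (r_i+r_j)·cross = 23.5·-20.0000 = -470.0000
edge 3: (5.5,5)→(5,2.5)  cross = 5.5·2.5 − 5·5 = -11.2500; (r_i+r_j)·cross = 10.5·-11.2500 = -118.1250
Σcross = 130.0000 → A = |Σcross|/2 = 65.0000 mm²
Σ(r_i+r_j)·cross = 5086.2500 → first moment M = |Σ|/6 = 847.7083
R_c = M/A = 847.7083/65.0000 = 13.0417 mm
θ = 102° = 1.780236 rad
V = θ·R_c·A = 1.780236·13.0417·65.0000 = 1509.121 mm³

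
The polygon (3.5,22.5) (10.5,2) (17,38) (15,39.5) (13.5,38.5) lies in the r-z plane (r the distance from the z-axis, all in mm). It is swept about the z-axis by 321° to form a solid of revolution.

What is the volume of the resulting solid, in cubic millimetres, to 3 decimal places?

Profile (r,z), 5 vertices: (3.5,22.5) (10.5,2) (17,38) (15,39.5) (13.5,38.5)
edge 0: (3.5,22.5)→(10.5,2)  cross = 3.5·2 − 10.5·22.5 = -229.2500; (r_i+r_j)·cross = 14·-229.2500 = -3209.5000
edge 1: (10.5,2)→(17,38)  cross = 10.5·38 − 17·2 = 365.0000; (r_i+r_j)·cross = 27.5·365.0000 = 10037.5000
edge 2: (17,38)→(15,39.5)  cross = 17·39.5 − 15·38 = 101.5000; (r_i+r_j)·cross = 32·101.5000 = 3248.0000
edge 3: (15,39.5)→(13.5,38.5)  cross = 15·38.5 − 13.5·39.5 = 44.2500; (r_i+r_j)·cross = 28.5·44.2500 = 1261.1250
edge 4: (13.5,38.5)→(3.5,22.5)  cross = 13.5·22.5 − 3.5·38.5 = 169.0000; (r_i+r_j)·cross = 17·169.0000 = 2873.0000
Σcross = 450.5000 → A = |Σcross|/2 = 225.2500 mm²
Σ(r_i+r_j)·cross = 14210.1250 → first moment M = |Σ|/6 = 2368.3542
R_c = M/A = 2368.3542/225.2500 = 10.5143 mm
θ = 321° = 5.602507 rad
V = θ·R_c·A = 5.602507·10.5143·225.2500 = 13268.721 mm³

Volume = 13268.721 mm³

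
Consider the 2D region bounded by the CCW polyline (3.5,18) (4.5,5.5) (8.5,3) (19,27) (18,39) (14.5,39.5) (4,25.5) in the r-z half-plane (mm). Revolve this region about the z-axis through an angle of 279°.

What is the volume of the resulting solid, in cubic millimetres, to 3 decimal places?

Profile (r,z), 7 vertices: (3.5,18) (4.5,5.5) (8.5,3) (19,27) (18,39) (14.5,39.5) (4,25.5)
edge 0: (3.5,18)→(4.5,5.5)  cross = 3.5·5.5 − 4.5·18 = -61.7500; (r_i+r_j)·cross = 8·-61.7500 = -494.0000
edge 1: (4.5,5.5)→(8.5,3)  cross = 4.5·3 − 8.5·5.5 = -33.2500; (r_i+r_j)·cross = 13·-33.2500 = -432.2500
edge 2: (8.5,3)→(19,27)  cross = 8.5·27 − 19·3 = 172.5000; (r_i+r_j)·cross = 27.5·172.5000 = 4743.7500
edge 3: (19,27)→(18,39)  cross = 19·39 − 18·27 = 255.0000; (r_i+r_j)·cross = 37·255.0000 = 9435.0000
edge 4: (18,39)→(14.5,39.5)  cross = 18·39.5 − 14.5·39 = 145.5000; (r_i+r_j)·cross = 32.5·145.5000 = 4728.7500
edge 5: (14.5,39.5)→(4,25.5)  cross = 14.5·25.5 − 4·39.5 = 211.7500; (r_i+r_j)·cross = 18.5·211.7500 = 3917.3750
edge 6: (4,25.5)→(3.5,18)  cross = 4·18 − 3.5·25.5 = -17.2500; (r_i+r_j)·cross = 7.5·-17.2500 = -129.3750
Σcross = 672.5000 → A = |Σcross|/2 = 336.2500 mm²
Σ(r_i+r_j)·cross = 21769.2500 → first moment M = |Σ|/6 = 3628.2083
R_c = M/A = 3628.2083/336.2500 = 10.7902 mm
θ = 279° = 4.869469 rad
V = θ·R_c·A = 4.869469·10.7902·336.2500 = 17667.447 mm³

Volume = 17667.447 mm³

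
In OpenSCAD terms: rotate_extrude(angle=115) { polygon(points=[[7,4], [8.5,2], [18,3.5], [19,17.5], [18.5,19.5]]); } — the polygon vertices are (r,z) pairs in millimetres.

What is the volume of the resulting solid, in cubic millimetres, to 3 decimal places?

Profile (r,z), 5 vertices: (7,4) (8.5,2) (18,3.5) (19,17.5) (18.5,19.5)
edge 0: (7,4)→(8.5,2)  cross = 7·2 − 8.5·4 = -20.0000; (r_i+r_j)·cross = 15.5·-20.0000 = -310.0000
edge 1: (8.5,2)→(18,3.5)  cross = 8.5·3.5 − 18·2 = -6.2500; (r_i+r_j)·cross = 26.5·-6.2500 = -165.6250
edge 2: (18,3.5)→(19,17.5)  cross = 18·17.5 − 19·3.5 = 248.5000; (r_i+r_j)·cross = 37·248.5000 = 9194.5000
edge 3: (19,17.5)→(18.5,19.5)  cross = 19·19.5 − 18.5·17.5 = 46.7500; (r_i+r_j)·cross = 37.5·46.7500 = 1753.1250
edge 4: (18.5,19.5)→(7,4)  cross = 18.5·4 − 7·19.5 = -62.5000; (r_i+r_j)·cross = 25.5·-62.5000 = -1593.7500
Σcross = 206.5000 → A = |Σcross|/2 = 103.2500 mm²
Σ(r_i+r_j)·cross = 8878.2500 → first moment M = |Σ|/6 = 1479.7083
R_c = M/A = 1479.7083/103.2500 = 14.3313 mm
θ = 115° = 2.007129 rad
V = θ·R_c·A = 2.007129·14.3313·103.2500 = 2969.965 mm³

Volume = 2969.965 mm³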